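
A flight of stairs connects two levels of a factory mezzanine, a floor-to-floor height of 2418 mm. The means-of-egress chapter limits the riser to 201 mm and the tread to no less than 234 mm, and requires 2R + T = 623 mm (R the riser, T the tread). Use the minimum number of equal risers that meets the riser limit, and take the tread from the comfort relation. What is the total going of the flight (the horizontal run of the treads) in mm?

3012 mm

2418 / 201 = 12.030 → round up to 13 risers.
R = 2418 ÷ 13 = 186 mm.
T = 623 − 2·186 = 251 mm, which satisfies the 234 mm minimum.
Treads = 13 − 1 = 12; going = 12 × 251 = 3012 mm.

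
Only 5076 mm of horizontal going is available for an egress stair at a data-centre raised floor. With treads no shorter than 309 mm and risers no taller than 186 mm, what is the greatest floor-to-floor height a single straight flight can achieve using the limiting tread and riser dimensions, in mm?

Treads that fit: ⌊5076 / 309⌋ = 16.
Risers = treads + 1 = 17.
Maximum height = 17 × 186 = 3162 mm.

3162 mm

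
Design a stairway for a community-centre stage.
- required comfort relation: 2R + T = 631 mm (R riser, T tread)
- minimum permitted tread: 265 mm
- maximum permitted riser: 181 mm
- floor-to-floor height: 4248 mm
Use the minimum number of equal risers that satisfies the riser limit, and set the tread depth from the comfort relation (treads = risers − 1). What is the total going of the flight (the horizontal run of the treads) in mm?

⌈4248/181⌉ = 24 risers.
R = 4248 ÷ 24 = 177 mm.
T = 631 − 2·177 = 277 mm, which satisfies the 265 mm minimum.
Treads = 24 − 1 = 23; going = 23 × 277 = 6371 mm.

6371 mm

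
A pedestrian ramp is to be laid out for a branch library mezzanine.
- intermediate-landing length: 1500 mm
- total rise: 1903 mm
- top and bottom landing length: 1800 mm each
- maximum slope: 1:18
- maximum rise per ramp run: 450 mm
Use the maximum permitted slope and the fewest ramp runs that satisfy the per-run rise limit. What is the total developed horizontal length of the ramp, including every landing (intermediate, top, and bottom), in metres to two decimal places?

1903 / 450 = 4.229 → round up to 5 ramp runs. That means 4 intermediate landings.
Horizontal run for 1903 mm of rise at 1:18 is 1903 × 18 = 34254 mm.
Intermediate landings: 4 × 1500 = 6000 mm.
Top and bottom landings: 2 × 1800 = 3600 mm.
Total = 34254 + 6000 + 3600 = 43854 mm.
= 43.85 m.

43.85 m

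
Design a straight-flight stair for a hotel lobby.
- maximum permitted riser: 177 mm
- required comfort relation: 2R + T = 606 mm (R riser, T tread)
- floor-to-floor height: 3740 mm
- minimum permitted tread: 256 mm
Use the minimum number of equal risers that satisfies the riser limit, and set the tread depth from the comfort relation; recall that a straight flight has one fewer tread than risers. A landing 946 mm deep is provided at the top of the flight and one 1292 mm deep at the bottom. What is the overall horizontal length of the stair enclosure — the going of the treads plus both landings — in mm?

7824 mm

3740 / 177 = 21.130 → round up to 22 risers.
Riser R = 3740 / 22 = 170 mm, within the 177 mm limit.
Tread T = 606 − 2 × 170 = 266 mm (≥ 256 mm).
Treads = 22 − 1 = 21; going = 21 × 266 = 5586 mm.
Add landings: 5586 + 946 + 1292 = 7824 mm.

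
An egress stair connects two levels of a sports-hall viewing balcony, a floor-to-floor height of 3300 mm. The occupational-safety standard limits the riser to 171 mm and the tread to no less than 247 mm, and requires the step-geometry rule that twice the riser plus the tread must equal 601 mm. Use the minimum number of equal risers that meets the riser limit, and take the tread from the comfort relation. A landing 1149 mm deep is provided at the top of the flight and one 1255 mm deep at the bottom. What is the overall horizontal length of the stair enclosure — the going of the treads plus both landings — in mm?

7553 mm

⌈3300/171⌉ = 20 risers.
R = 3300 ÷ 20 = 165 mm.
From 2R + T = 601: T = 601 − 330 = 271 mm.
Treads = 20 − 1 = 19; going = 19 × 271 = 5149 mm.
Add landings: 5149 + 1149 + 1255 = 7553 mm.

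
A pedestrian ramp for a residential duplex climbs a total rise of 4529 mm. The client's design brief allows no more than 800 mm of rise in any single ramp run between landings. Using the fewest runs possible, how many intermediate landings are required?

5 intermediate landings

⌈4529/800⌉ = 6 ramp runs.
6 runs are separated by 5 intermediate landings.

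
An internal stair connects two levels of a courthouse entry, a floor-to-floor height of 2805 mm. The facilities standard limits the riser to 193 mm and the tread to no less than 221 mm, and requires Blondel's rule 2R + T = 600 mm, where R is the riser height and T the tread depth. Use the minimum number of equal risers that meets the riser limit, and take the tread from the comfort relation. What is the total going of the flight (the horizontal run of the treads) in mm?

3164 mm

⌈2805/193⌉ = 15 risers.
Each riser is 2805/15 = 187 mm (≤ 193 mm).
T = 600 − 2·187 = 226 mm, which satisfies the 221 mm minimum.
Treads = 15 − 1 = 14; going = 14 × 226 = 3164 mm.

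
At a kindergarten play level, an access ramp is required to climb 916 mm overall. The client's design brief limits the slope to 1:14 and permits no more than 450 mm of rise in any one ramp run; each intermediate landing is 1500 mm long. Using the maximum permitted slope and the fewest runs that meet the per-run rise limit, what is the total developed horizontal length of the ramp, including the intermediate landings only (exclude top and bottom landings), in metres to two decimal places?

⌈916/450⌉ = 3 ramp runs. That means 2 intermediate landings.
Horizontal run for 916 mm of rise at 1:14 is 916 × 14 = 12824 mm.
Intermediate landings: 2 × 1500 = 3000 mm.
Developed length = 12824 + 3000 = 15824 mm.
= 15.82 m.

15.82 m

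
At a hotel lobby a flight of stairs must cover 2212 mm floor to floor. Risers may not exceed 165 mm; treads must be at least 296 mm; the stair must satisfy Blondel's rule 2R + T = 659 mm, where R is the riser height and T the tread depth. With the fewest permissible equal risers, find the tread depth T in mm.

343 mm

⌈2212/165⌉ = 14 risers.
Each riser is 2212/14 = 158 mm (≤ 165 mm).
From 2R + T = 659: T = 659 − 316 = 343 mm.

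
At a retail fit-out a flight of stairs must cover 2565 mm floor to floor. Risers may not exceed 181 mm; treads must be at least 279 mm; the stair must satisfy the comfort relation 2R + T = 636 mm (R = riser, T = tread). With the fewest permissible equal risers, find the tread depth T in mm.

294 mm

2565 / 181 = 14.171 → round up to 15 risers.
Each riser is 2565/15 = 171 mm (≤ 181 mm).
Tread T = 636 − 2 × 171 = 294 mm (≥ 279 mm).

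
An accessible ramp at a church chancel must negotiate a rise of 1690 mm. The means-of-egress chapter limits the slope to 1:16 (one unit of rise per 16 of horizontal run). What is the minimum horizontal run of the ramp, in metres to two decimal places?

At 1:16 the run is 16 × 1690 = 27040 mm.
27040 mm = 27.04 m.

27.04 m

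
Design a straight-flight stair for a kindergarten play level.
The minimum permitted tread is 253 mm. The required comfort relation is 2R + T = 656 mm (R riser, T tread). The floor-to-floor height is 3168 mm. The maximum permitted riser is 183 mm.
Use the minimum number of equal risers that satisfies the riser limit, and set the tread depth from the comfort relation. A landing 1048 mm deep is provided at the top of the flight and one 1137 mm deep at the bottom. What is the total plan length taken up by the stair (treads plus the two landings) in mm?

7353 mm

3168 / 183 = 17.31, so 18 risers are needed.
R = 3168 ÷ 18 = 176 mm.
T = 656 − 2·176 = 304 mm, which satisfies the 253 mm minimum.
18 risers give 17 treads; going = 17 × 304 = 5168 mm.
Enclosure = 5168 + 1048 + 1137 = 7353 mm.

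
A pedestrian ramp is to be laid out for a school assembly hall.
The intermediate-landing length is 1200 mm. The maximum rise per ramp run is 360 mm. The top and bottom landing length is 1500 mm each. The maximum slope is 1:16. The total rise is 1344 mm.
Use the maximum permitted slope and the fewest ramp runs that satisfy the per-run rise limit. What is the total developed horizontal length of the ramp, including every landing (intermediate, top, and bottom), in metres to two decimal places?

28.10 m

⌈1344/360⌉ = 4 ramp runs. That means 3 intermediate landings.
Ramp run (horizontal) at 1:16: 1344 × 16 = 21504 mm.
Intermediate landings: 3 × 1200 = 3600 mm.
Top and bottom landings: 2 × 1500 = 3000 mm.
Total = 21504 + 3600 + 3000 = 28104 mm.
= 28.10 m.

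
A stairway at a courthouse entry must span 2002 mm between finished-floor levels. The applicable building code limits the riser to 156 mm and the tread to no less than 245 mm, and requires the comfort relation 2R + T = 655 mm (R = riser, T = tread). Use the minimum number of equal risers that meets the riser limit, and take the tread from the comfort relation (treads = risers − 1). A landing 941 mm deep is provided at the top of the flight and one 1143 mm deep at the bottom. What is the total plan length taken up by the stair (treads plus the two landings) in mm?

6248 mm

2002 / 156 = 12.833 → round up to 13 risers.
Riser R = 2002 / 13 = 154 mm, within the 156 mm limit.
Tread T = 655 − 2 × 154 = 347 mm (≥ 245 mm).
Treads = 13 − 1 = 12; going = 12 × 347 = 4164 mm.
Add landings: 4164 + 941 + 1143 = 6248 mm.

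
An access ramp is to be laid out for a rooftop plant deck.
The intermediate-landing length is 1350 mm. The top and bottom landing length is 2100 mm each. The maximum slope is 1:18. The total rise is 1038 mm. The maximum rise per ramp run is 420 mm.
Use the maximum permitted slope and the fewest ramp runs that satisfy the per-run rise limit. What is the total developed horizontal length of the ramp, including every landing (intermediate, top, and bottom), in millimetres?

1038 / 420 = 2.471 → round up to 3 ramp runs. That means 2 intermediate landings.
Ramp run (horizontal) at 1:18: 1038 × 18 = 18684 mm.
Intermediate landings: 2 × 1350 = 2700 mm.
Top and bottom landings: 2 × 2100 = 4200 mm.
Total = 18684 + 2700 + 4200 = 25584 mm.

25584 mm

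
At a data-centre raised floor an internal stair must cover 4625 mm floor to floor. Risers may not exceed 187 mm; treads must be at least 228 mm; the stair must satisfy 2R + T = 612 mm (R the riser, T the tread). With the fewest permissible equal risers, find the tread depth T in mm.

4625 / 187 = 24.73, so 25 risers are needed.
Each riser is 4625/25 = 185 mm (≤ 187 mm).
T = 612 − 2·185 = 242 mm, which satisfies the 228 mm minimum.

242 mm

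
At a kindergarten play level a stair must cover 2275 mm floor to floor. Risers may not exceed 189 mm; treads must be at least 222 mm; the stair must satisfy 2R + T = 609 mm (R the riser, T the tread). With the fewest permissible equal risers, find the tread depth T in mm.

259 mm

2275 / 189 = 12.04, so 13 risers are needed.
Riser R = 2275 / 13 = 175 mm, within the 189 mm limit.
Tread T = 609 − 2 × 175 = 259 mm (≥ 222 mm).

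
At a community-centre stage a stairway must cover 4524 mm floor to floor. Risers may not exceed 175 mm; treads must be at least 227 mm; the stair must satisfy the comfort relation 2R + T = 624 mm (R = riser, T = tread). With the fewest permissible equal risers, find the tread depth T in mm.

276 mm

4524 / 175 = 25.851 → round up to 26 risers.
Riser R = 4524 / 26 = 174 mm, within the 175 mm limit.
From 2R + T = 624: T = 624 − 348 = 276 mm.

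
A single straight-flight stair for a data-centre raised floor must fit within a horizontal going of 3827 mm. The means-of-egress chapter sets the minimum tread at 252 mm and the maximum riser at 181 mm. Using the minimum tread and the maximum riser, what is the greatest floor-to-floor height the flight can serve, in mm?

3827 / 252 = 15.19, so 15 treads fit.
Risers = treads + 1 = 16.
Maximum height = 16 × 181 = 2896 mm.

2896 mm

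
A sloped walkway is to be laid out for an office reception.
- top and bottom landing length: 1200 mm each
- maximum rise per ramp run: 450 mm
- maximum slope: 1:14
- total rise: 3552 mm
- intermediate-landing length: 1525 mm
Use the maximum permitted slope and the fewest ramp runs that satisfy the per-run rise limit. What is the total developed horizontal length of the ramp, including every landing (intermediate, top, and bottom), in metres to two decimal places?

62.80 m

3552 / 450 = 7.89, so 8 ramp runs are needed. That means 7 intermediate landings.
Horizontal run for 3552 mm of rise at 1:14 is 3552 × 14 = 49728 mm.
Intermediate landings: 7 × 1525 = 10675 mm.
Top and bottom landings: 2 × 1200 = 2400 mm.
Total = 49728 + 10675 + 2400 = 62803 mm.
= 62.80 m.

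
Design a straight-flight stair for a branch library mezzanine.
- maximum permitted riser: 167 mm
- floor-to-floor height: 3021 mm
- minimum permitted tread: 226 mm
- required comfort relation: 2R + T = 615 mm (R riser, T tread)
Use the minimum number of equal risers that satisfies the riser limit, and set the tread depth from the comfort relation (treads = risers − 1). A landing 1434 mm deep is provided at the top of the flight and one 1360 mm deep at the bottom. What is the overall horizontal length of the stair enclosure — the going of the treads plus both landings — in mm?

At most 167 each: 3021/167 = 18.09, giving 19 risers.
R = 3021 ÷ 19 = 159 mm.
T = 615 − 2·159 = 297 mm, which satisfies the 226 mm minimum.
Treads = 19 − 1 = 18; going = 18 × 297 = 5346 mm.
Enclosure = 5346 + 1434 + 1360 = 8140 mm.

8140 mm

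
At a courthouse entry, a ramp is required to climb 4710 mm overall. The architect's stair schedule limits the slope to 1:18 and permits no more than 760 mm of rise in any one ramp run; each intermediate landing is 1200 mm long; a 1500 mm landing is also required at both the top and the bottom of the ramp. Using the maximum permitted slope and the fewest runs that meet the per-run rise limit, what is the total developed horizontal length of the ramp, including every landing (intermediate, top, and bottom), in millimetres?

94980 mm

4710 / 760 = 6.197 → round up to 7 ramp runs. That means 6 intermediate landings.
Ramp run (horizontal) at 1:18: 4710 × 18 = 84780 mm.
6 intermediate landings contribute 6 × 1200 = 7200 mm.
Top and bottom landings: 2 × 1500 = 3000 mm.
Total = 84780 + 7200 + 3000 = 94980 mm.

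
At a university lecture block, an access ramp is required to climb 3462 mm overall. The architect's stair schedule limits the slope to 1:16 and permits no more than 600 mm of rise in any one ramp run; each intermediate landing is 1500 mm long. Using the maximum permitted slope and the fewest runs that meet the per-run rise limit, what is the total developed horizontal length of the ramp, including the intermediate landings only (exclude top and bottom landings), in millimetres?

62892 mm

At most 600 each: 3462/600 = 5.77, giving 6 ramp runs. That means 5 intermediate landings.
Horizontal run for 3462 mm of rise at 1:16 is 3462 × 16 = 55392 mm.
Intermediate landings: 5 × 1500 = 7500 mm.
Total developed length = 55392 + 7500 = 62892 mm.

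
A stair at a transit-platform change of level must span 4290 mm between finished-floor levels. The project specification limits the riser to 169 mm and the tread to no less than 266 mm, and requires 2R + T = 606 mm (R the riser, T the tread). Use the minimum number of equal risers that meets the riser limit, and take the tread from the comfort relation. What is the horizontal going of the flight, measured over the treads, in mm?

6900 mm

At most 169 each: 4290/169 = 25.38, giving 26 risers.
R = 4290 ÷ 26 = 165 mm.
From 2R + T = 606: T = 606 − 330 = 276 mm.
26 risers give 25 treads; going = 25 × 276 = 6900 mm.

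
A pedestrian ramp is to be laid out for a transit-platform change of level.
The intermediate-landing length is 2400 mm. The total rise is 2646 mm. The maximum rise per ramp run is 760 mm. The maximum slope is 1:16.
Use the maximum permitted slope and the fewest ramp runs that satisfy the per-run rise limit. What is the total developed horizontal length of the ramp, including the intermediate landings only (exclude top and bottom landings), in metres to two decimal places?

49.54 m

2646 / 760 = 3.48, so 4 ramp runs are needed. That means 3 intermediate landings.
Ramp run (horizontal) at 1:16: 2646 × 16 = 42336 mm.
3 intermediate landings contribute 3 × 2400 = 7200 mm.
Developed length = 42336 + 7200 = 49536 mm.
= 49.54 m.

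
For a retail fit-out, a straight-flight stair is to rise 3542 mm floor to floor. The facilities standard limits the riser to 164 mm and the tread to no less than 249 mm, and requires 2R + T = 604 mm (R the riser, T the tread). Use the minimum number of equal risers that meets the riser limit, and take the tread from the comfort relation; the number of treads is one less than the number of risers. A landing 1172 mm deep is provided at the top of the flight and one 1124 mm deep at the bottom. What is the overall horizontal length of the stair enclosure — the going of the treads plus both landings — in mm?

3542 / 164 = 21.60, so 22 risers are needed.
R = 3542 ÷ 22 = 161 mm.
From 2R + T = 604: T = 604 − 322 = 282 mm.
22 risers give 21 treads; going = 21 × 282 = 5922 mm.
Add landings: 5922 + 1172 + 1124 = 8218 mm.

8218 mm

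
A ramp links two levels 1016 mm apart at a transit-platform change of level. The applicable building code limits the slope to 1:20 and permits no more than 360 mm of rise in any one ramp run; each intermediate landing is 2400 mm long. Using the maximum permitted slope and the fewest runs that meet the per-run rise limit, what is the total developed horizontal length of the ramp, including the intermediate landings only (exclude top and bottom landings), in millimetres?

1016 / 360 = 2.82, so 3 ramp runs are needed. That means 2 intermediate landings.
Ramp run (horizontal) at 1:20: 1016 × 20 = 20320 mm.
2 intermediate landings contribute 2 × 2400 = 4800 mm.
Developed length = 20320 + 4800 = 25120 mm.

25120 mm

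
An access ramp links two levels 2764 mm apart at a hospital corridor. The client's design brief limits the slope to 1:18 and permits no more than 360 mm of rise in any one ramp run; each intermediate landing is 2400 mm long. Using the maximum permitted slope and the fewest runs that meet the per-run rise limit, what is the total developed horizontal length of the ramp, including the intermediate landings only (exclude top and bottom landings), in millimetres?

66552 mm

At most 360 each: 2764/360 = 7.68, giving 8 ramp runs. That means 7 intermediate landings.
Horizontal run for 2764 mm of rise at 1:18 is 2764 × 18 = 49752 mm.
Intermediate landings: 7 × 2400 = 16800 mm.
Developed length = 49752 + 16800 = 66552 mm.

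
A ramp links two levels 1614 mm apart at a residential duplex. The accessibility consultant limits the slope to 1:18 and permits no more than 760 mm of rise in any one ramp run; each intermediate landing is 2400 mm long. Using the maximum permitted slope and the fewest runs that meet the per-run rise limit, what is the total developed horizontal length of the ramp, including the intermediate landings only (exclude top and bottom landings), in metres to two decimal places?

⌈1614/760⌉ = 3 ramp runs. That means 2 intermediate landings.
Horizontal run for 1614 mm of rise at 1:18 is 1614 × 18 = 29052 mm.
Intermediate landings: 2 × 2400 = 4800 mm.
Total developed length = 29052 + 4800 = 33852 mm.
= 33.85 m.

33.85 m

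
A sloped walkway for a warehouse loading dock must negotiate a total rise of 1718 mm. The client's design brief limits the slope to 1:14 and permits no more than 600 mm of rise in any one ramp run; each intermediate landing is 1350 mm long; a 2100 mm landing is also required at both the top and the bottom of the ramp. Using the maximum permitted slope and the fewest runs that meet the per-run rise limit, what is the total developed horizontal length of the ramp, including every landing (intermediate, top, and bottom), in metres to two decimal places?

⌈1718/600⌉ = 3 ramp runs. That means 2 intermediate landings.
Ramp run (horizontal) at 1:14: 1718 × 14 = 24052 mm.
2 intermediate landings contribute 2 × 1350 = 2700 mm.
Top and bottom landings: 2 × 2100 = 4200 mm.
Total = 24052 + 2700 + 4200 = 30952 mm.
= 30.95 m.

30.95 m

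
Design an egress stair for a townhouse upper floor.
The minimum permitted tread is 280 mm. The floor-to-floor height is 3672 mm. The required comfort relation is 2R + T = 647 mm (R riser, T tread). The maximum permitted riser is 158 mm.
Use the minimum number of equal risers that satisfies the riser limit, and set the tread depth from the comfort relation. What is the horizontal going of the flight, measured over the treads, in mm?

7843 mm

At most 158 each: 3672/158 = 23.24, giving 24 risers.
Riser R = 3672 / 24 = 153 mm, within the 158 mm limit.
From 2R + T = 647: T = 647 − 306 = 341 mm.
Going = (24 − 1) × 341 = 7843 mm.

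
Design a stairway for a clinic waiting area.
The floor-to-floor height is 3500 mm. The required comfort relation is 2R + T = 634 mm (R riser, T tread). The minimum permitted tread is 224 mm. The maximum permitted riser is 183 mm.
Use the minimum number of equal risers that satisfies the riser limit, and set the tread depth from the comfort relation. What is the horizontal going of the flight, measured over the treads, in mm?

At most 183 each: 3500/183 = 19.13, giving 20 risers.
Riser R = 3500 / 20 = 175 mm, within the 183 mm limit.
T = 634 − 2·175 = 284 mm, which satisfies the 224 mm minimum.
20 risers give 19 treads; going = 19 × 284 = 5396 mm.

5396 mm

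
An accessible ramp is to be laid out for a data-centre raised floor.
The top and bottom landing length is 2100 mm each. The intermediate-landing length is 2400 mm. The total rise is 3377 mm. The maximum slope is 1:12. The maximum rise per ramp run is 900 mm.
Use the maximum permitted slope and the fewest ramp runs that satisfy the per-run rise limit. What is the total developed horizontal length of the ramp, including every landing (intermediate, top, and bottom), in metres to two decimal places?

51.92 m

3377 / 900 = 3.75, so 4 ramp runs are needed. That means 3 intermediate landings.
Horizontal run for 3377 mm of rise at 1:12 is 3377 × 12 = 40524 mm.
3 intermediate landings contribute 3 × 2400 = 7200 mm.
Top and bottom landings: 2 × 2100 = 4200 mm.
Total = 40524 + 7200 + 4200 = 51924 mm.
= 51.92 m.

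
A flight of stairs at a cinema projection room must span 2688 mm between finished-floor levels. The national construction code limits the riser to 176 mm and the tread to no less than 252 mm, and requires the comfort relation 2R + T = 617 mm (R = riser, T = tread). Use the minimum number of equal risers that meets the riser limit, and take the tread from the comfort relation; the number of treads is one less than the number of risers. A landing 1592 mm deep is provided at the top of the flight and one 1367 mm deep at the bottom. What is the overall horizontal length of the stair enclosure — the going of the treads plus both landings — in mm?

2688 / 176 = 15.273 → round up to 16 risers.
Each riser is 2688/16 = 168 mm (≤ 176 mm).
From 2R + T = 617: T = 617 − 336 = 281 mm.
16 risers give 15 treads; going = 15 × 281 = 4215 mm.
Enclosure = 4215 + 1592 + 1367 = 7174 mm.

7174 mm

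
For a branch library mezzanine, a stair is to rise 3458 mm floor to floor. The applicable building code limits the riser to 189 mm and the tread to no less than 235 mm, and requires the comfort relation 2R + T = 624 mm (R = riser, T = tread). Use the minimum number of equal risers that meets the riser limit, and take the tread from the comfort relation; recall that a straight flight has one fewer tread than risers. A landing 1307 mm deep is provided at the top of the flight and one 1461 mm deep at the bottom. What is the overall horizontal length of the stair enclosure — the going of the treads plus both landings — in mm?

3458 / 189 = 18.30, so 19 risers are needed.
Riser R = 3458 / 19 = 182 mm, within the 189 mm limit.
T = 624 − 2·182 = 260 mm, which satisfies the 235 mm minimum.
19 risers give 18 treads; going = 18 × 260 = 4680 mm.
Enclosure = 4680 + 1307 + 1461 = 7448 mm.

7448 mm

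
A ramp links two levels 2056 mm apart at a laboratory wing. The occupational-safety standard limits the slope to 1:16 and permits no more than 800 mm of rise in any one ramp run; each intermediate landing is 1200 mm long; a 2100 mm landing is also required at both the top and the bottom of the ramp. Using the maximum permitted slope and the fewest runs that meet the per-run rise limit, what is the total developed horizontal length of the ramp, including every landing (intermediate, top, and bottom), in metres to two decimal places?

At most 800 each: 2056/800 = 2.57, giving 3 ramp runs. That means 2 intermediate landings.
Horizontal run for 2056 mm of rise at 1:16 is 2056 × 16 = 32896 mm.
2 intermediate landings contribute 2 × 1200 = 2400 mm.
Top and bottom landings: 2 × 2100 = 4200 mm.
Total = 32896 + 2400 + 4200 = 39496 mm.
= 39.50 m.

39.50 m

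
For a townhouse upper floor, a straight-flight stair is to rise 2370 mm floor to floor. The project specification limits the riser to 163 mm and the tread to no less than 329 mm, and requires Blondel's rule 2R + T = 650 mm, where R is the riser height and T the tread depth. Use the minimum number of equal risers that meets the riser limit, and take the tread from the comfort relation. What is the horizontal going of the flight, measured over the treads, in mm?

2370 / 163 = 14.540 → round up to 15 risers.
R = 2370 ÷ 15 = 158 mm.
From 2R + T = 650: T = 650 − 316 = 334 mm.
Going = (15 − 1) × 334 = 4676 mm.

4676 mm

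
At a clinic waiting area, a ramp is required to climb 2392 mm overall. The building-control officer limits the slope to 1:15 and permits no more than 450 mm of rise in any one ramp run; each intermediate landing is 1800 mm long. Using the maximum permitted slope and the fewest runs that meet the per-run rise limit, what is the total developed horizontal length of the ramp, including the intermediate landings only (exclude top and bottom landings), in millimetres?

⌈2392/450⌉ = 6 ramp runs. That means 5 intermediate landings.
Ramp run (horizontal) at 1:15: 2392 × 15 = 35880 mm.
Intermediate landings: 5 × 1800 = 9000 mm.
Developed length = 35880 + 9000 = 44880 mm.

44880 mm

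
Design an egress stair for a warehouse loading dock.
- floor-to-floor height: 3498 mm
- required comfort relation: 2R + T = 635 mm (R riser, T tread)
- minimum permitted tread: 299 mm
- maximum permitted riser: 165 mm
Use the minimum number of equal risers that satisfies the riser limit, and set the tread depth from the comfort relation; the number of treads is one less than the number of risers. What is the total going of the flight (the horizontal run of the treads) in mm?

6657 mm

⌈3498/165⌉ = 22 risers.
Each riser is 3498/22 = 159 mm (≤ 165 mm).
Tread T = 635 − 2 × 159 = 317 mm (≥ 299 mm).
22 risers give 21 treads; going = 21 × 317 = 6657 mm.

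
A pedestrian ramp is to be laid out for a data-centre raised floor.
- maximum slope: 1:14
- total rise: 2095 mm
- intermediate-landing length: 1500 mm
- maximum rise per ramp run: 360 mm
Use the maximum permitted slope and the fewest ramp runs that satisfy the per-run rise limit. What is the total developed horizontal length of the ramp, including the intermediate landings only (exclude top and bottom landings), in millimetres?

36830 mm

At most 360 each: 2095/360 = 5.82, giving 6 ramp runs. That means 5 intermediate landings.
Ramp run (horizontal) at 1:14: 2095 × 14 = 29330 mm.
5 intermediate landings contribute 5 × 1500 = 7500 mm.
Total developed length = 29330 + 7500 = 36830 mm.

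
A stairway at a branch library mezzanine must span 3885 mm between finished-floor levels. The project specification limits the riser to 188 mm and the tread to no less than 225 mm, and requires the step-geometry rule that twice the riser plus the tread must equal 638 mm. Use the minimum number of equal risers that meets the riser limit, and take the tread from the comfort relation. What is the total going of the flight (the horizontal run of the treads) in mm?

⌈3885/188⌉ = 21 risers.
Each riser is 3885/21 = 185 mm (≤ 188 mm).
T = 638 − 2·185 = 268 mm, which satisfies the 225 mm minimum.
Going = (21 − 1) × 268 = 5360 mm.

5360 mm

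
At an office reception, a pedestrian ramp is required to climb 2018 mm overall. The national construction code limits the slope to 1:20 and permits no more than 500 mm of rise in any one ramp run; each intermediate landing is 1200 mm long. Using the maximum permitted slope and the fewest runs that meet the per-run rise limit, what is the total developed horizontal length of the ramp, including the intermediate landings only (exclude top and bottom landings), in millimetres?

45160 mm

⌈2018/500⌉ = 5 ramp runs. That means 4 intermediate landings.
Horizontal run for 2018 mm of rise at 1:20 is 2018 × 20 = 40360 mm.
Intermediate landings: 4 × 1200 = 4800 mm.
Total developed length = 40360 + 4800 = 45160 mm.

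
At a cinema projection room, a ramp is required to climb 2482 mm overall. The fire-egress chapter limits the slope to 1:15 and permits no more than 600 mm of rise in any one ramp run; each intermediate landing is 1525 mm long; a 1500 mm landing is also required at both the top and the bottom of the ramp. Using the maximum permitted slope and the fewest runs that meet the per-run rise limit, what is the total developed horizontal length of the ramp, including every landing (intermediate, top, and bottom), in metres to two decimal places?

46.33 m

2482 / 600 = 4.137 → round up to 5 ramp runs. That means 4 intermediate landings.
Ramp run (horizontal) at 1:15: 2482 × 15 = 37230 mm.
4 intermediate landings contribute 4 × 1525 = 6100 mm.
Top and bottom landings: 2 × 1500 = 3000 mm.
Total = 37230 + 6100 + 3000 = 46330 mm.
= 46.33 m.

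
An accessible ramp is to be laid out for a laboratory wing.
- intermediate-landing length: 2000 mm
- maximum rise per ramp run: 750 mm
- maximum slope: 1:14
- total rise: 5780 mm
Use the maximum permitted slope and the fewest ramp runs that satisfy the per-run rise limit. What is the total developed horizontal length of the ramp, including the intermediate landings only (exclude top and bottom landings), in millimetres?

5780 / 750 = 7.71, so 8 ramp runs are needed. That means 7 intermediate landings.
Horizontal run for 5780 mm of rise at 1:14 is 5780 × 14 = 80920 mm.
7 intermediate landings contribute 7 × 2000 = 14000 mm.
Total developed length = 80920 + 14000 = 94920 mm.

94920 mm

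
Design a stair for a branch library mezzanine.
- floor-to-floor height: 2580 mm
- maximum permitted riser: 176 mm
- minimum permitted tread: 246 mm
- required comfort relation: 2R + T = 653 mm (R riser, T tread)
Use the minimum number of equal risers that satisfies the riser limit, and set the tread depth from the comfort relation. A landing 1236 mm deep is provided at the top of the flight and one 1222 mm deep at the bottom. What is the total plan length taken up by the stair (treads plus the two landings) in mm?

2580 / 176 = 14.66, so 15 risers are needed.
Each riser is 2580/15 = 172 mm (≤ 176 mm).
T = 653 − 2·172 = 309 mm, which satisfies the 246 mm minimum.
Treads = 15 − 1 = 14; going = 14 × 309 = 4326 mm.
Enclosure = 4326 + 1236 + 1222 = 6784 mm.

6784 mm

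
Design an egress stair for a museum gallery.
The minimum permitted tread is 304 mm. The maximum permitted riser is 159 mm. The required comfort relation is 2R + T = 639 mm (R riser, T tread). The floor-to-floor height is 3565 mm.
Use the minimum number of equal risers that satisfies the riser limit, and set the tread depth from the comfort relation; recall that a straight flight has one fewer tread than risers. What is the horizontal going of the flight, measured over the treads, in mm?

7238 mm

At most 159 each: 3565/159 = 22.42, giving 23 risers.
R = 3565 ÷ 23 = 155 mm.
From 2R + T = 639: T = 639 − 310 = 329 mm.
23 risers give 22 treads; going = 22 × 329 = 7238 mm.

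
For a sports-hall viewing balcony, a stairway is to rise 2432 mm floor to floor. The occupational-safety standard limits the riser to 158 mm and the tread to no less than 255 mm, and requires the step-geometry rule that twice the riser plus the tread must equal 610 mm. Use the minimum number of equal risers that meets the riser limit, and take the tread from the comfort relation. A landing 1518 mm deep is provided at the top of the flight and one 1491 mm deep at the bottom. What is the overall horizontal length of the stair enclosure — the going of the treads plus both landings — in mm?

2432 / 158 = 15.39, so 16 risers are needed.
Each riser is 2432/16 = 152 mm (≤ 158 mm).
Tread T = 610 − 2 × 152 = 306 mm (≥ 255 mm).
16 risers give 15 treads; going = 15 × 306 = 4590 mm.
Enclosure = 4590 + 1518 + 1491 = 7599 mm.

7599 mm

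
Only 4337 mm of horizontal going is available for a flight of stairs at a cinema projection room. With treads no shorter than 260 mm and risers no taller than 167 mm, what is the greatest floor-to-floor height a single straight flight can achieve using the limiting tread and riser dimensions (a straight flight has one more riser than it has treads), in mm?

2839 mm

4337 / 260 = 16.68, so 16 treads fit.
Risers = treads + 1 = 17.
Maximum height = 17 × 167 = 2839 mm.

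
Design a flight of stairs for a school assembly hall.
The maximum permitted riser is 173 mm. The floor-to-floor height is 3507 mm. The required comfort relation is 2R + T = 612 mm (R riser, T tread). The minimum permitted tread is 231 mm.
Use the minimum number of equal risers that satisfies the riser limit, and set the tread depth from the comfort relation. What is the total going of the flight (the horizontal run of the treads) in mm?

5560 mm

3507 / 173 = 20.27, so 21 risers are needed.
Each riser is 3507/21 = 167 mm (≤ 173 mm).
From 2R + T = 612: T = 612 − 334 = 278 mm.
Treads = 21 − 1 = 20; going = 20 × 278 = 5560 mm.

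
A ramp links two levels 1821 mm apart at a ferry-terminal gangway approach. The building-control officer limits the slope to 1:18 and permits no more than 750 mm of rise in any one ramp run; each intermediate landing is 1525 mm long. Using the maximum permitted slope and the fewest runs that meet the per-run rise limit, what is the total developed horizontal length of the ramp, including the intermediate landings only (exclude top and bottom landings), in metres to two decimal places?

At most 750 each: 1821/750 = 2.43, giving 3 ramp runs. That means 2 intermediate landings.
Ramp run (horizontal) at 1:18: 1821 × 18 = 32778 mm.
2 intermediate landings contribute 2 × 1525 = 3050 mm.
Developed length = 32778 + 3050 = 35828 mm.
= 35.83 m.

35.83 m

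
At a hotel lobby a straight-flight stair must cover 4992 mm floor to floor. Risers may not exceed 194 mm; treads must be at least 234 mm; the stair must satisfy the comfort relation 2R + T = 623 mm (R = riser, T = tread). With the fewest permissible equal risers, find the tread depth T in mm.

4992 / 194 = 25.73, so 26 risers are needed.
Riser R = 4992 / 26 = 192 mm, within the 194 mm limit.
Tread T = 623 − 2 × 192 = 239 mm (≥ 234 mm).

239 mm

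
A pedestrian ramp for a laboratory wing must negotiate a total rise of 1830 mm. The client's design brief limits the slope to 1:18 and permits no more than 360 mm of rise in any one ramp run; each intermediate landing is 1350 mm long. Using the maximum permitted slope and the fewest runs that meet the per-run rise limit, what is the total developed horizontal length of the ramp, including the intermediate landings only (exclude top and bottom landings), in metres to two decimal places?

39.69 m

⌈1830/360⌉ = 6 ramp runs. That means 5 intermediate landings.
Ramp run (horizontal) at 1:18: 1830 × 18 = 32940 mm.
5 intermediate landings contribute 5 × 1350 = 6750 mm.
Total developed length = 32940 + 6750 = 39690 mm.
= 39.69 m.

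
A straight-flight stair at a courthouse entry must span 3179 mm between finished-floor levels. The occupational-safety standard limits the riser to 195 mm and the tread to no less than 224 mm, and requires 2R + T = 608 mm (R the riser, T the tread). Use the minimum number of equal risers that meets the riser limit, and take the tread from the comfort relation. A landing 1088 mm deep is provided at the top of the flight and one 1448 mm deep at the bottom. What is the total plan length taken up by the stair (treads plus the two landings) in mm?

3179 / 195 = 16.30, so 17 risers are needed.
Riser R = 3179 / 17 = 187 mm, within the 195 mm limit.
T = 608 − 2·187 = 234 mm, which satisfies the 224 mm minimum.
17 risers give 16 treads; going = 16 × 234 = 3744 mm.
Add landings: 3744 + 1088 + 1448 = 6280 mm.

6280 mm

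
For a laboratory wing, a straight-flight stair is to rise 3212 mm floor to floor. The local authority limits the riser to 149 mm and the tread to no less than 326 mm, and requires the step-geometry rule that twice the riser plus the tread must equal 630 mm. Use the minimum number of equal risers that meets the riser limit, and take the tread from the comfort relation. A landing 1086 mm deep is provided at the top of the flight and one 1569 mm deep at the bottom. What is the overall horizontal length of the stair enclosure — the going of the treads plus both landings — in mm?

9753 mm

3212 / 149 = 21.56, so 22 risers are needed.
Riser R = 3212 / 22 = 146 mm, within the 149 mm limit.
T = 630 − 2·146 = 338 mm, which satisfies the 326 mm minimum.
Going = (22 − 1) × 338 = 7098 mm.
Add landings: 7098 + 1086 + 1569 = 9753 mm.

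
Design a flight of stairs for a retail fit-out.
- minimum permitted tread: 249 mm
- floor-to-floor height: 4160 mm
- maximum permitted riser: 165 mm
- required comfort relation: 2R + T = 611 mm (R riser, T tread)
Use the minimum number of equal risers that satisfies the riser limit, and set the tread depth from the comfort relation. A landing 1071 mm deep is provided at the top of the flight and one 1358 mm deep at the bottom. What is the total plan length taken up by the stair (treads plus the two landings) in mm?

9704 mm

4160 / 165 = 25.21, so 26 risers are needed.
Riser R = 4160 / 26 = 160 mm, within the 165 mm limit.
From 2R + T = 611: T = 611 − 320 = 291 mm.
26 risers give 25 treads; going = 25 × 291 = 7275 mm.
Enclosure = 7275 + 1071 + 1358 = 9704 mm.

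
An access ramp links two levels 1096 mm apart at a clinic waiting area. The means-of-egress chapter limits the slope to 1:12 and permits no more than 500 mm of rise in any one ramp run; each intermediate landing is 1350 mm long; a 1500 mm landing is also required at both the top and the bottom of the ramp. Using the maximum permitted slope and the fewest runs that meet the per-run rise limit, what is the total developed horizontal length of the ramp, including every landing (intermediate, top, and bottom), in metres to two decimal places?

18.85 m

⌈1096/500⌉ = 3 ramp runs. That means 2 intermediate landings.
Ramp run (horizontal) at 1:12: 1096 × 12 = 13152 mm.
2 intermediate landings contribute 2 × 1350 = 2700 mm.
Top and bottom landings: 2 × 1500 = 3000 mm.
Total = 13152 + 2700 + 3000 = 18852 mm.
= 18.85 m.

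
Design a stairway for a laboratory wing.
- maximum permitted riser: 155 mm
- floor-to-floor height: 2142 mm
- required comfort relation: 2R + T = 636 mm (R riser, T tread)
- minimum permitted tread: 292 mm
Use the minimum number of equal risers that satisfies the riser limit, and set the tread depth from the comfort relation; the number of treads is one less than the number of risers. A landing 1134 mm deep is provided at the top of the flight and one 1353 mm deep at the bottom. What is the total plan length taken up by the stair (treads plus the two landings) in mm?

6777 mm

⌈2142/155⌉ = 14 risers.
Each riser is 2142/14 = 153 mm (≤ 155 mm).
T = 636 − 2·153 = 330 mm, which satisfies the 292 mm minimum.
Going = (14 − 1) × 330 = 4290 mm.
Enclosure = 4290 + 1134 + 1353 = 6777 mm.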